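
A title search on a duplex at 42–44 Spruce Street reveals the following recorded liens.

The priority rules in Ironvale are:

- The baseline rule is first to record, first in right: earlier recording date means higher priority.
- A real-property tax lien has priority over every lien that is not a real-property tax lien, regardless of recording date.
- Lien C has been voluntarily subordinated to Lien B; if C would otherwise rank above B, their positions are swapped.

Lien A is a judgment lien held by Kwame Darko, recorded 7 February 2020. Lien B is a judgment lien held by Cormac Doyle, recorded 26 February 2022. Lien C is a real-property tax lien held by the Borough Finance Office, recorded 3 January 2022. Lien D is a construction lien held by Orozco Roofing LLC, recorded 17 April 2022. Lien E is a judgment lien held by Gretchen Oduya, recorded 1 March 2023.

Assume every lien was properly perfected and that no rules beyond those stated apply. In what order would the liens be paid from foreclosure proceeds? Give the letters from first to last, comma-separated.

B, A, C, D, E

C is a real-property tax lien and takes priority over every other lien.
Ordering the rest by effective date: A (7 February 2020), B (26 February 2022), D (17 April 2022), E (1 March 2023).
C is senior to B before the subordination, so the two trade places.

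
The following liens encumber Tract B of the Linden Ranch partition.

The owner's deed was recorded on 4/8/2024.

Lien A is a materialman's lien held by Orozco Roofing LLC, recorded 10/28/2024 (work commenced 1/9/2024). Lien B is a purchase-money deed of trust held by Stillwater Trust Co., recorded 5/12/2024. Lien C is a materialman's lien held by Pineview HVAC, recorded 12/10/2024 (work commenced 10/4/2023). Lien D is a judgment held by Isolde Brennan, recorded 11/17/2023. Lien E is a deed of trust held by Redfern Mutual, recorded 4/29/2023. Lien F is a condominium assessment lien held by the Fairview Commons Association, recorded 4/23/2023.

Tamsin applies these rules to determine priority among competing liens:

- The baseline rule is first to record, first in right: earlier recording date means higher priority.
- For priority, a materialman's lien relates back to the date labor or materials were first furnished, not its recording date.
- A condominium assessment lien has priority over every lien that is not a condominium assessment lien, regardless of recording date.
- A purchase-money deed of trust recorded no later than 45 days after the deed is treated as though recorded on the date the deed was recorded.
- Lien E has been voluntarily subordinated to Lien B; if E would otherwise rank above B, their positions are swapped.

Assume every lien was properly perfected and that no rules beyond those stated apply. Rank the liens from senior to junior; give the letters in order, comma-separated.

F, B, C, D, A, E

First, effective dates: A's effective date is 1/9/2024, when work began; B's effective date is the deed date, 4/8/2024; C's effective date is 10/4/2023, when work began.
F is a condominium assessment lien, so it outranks all other liens regardless of date.
Ordering the rest by effective date: E (4/29/2023), C (10/4/2023), D (11/17/2023), A (1/9/2024), B (4/8/2024).
The subordination applies — E was senior to B — so E and B swap.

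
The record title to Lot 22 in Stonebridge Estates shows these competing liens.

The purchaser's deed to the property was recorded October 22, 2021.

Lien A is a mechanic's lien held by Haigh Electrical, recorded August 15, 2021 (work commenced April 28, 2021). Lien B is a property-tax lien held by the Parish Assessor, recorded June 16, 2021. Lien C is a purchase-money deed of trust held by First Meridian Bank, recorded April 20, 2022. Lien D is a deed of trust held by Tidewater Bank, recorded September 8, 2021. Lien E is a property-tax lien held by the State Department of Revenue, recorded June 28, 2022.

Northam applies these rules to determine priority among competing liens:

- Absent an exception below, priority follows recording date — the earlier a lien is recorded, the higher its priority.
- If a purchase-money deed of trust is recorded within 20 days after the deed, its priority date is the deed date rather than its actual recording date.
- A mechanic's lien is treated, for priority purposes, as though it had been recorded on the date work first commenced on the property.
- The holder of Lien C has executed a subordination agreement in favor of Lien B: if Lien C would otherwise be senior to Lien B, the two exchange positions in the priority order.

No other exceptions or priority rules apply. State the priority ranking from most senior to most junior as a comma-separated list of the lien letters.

Effective dates after the stated exceptions: A relates back to April 28, 2021 (work commenced); C missed the 20-day window (180 days after the deed), so its recording date stands.
By effective date: A (April 28, 2021), B (June 16, 2021), D (September 8, 2021), C (April 20, 2022), E (June 28, 2022).
Since C is not senior to B, the subordination leaves the order unchanged.

A, B, D, C, E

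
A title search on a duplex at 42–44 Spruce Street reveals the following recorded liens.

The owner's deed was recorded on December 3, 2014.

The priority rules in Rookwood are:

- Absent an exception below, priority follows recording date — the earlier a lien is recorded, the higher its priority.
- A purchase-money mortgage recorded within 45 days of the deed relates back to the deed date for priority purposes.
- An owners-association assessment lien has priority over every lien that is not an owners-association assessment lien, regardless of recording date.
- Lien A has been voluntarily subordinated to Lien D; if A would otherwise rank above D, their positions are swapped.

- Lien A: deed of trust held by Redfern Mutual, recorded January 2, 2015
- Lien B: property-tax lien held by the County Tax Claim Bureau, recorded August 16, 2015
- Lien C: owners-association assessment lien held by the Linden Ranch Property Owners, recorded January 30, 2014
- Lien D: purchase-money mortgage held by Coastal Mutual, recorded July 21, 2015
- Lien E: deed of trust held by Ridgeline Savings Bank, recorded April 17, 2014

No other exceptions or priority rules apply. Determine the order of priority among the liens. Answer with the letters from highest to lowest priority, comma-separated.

Effective dates: D was recorded 230 days after the deed, outside the 45-day window, so it keeps its recording date.
C, as an owners-association assessment lien, has superpriority and ranks first.
Ordering the rest by effective date: E (April 17, 2014), A (January 2, 2015), D (July 21, 2015), B (August 16, 2015).
Because A would otherwise rank above D, the subordination swaps them.

C, E, D, A, B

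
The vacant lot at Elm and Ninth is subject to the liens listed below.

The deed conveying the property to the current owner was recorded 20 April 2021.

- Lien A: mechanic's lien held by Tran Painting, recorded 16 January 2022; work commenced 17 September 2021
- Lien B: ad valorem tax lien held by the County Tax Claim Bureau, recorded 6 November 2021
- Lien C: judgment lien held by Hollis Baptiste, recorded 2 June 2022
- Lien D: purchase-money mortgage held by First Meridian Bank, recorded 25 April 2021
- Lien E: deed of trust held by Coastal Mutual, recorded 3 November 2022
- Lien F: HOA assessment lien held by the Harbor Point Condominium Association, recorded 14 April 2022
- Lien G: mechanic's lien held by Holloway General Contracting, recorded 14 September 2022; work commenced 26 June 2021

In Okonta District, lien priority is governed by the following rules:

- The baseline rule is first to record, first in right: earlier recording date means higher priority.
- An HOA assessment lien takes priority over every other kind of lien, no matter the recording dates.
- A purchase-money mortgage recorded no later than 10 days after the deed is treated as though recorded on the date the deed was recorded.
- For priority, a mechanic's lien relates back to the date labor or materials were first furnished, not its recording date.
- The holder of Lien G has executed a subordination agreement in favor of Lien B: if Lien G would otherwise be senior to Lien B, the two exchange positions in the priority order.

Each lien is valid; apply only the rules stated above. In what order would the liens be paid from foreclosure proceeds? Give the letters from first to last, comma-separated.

F, D, B, A, G, C, E

Effective dates after the stated exceptions: A's effective date is 17 September 2021, when work began; D's effective date is the deed date, 20 April 2021; G is treated as recorded 26 June 2021, the work-commencement date.
As an HOA assessment lien, F is senior to every other lien.
Among the remaining liens, by effective date: D (20 April 2021), G (26 June 2021), A (17 September 2021), B (6 November 2021), C (2 June 2022), E (3 November 2022).
G would otherwise be senior to B, so under the subordination agreement G and B exchange positions.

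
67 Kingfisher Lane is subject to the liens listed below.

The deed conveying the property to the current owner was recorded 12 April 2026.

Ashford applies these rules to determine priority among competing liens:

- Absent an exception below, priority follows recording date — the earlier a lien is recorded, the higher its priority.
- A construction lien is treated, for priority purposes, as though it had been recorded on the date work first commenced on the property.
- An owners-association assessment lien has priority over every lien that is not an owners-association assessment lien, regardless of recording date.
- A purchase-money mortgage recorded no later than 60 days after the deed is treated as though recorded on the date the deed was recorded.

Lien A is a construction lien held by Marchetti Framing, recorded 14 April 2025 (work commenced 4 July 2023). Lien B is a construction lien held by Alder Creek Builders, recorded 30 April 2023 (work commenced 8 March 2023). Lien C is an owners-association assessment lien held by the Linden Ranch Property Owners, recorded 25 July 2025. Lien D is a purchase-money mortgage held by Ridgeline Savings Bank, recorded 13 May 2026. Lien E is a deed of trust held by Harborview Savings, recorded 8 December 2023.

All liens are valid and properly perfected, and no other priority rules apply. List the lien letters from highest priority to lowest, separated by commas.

Adjusting effective dates: A is treated as recorded 4 July 2023, the work-commencement date; B is treated as recorded 8 March 2023, the work-commencement date; D's effective date is the deed date, 12 April 2026.
C is an owners-association assessment lien, so it outranks all other liens regardless of date.
Ordering the rest by effective date: B (8 March 2023), A (4 July 2023), E (8 December 2023), D (12 April 2026).

C, B, A, E, D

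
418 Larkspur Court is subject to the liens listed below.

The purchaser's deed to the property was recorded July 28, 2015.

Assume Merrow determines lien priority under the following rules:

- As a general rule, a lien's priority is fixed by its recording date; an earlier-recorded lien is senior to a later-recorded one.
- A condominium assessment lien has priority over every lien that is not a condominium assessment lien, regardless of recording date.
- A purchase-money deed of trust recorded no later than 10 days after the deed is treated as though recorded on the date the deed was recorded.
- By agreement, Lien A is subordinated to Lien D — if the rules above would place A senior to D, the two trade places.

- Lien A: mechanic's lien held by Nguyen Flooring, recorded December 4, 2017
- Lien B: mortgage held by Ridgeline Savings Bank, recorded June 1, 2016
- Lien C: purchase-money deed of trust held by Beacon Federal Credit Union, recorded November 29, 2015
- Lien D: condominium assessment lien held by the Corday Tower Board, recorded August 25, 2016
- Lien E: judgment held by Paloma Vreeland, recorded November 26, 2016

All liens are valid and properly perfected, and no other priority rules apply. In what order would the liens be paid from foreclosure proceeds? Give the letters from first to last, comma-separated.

Effective dates after the stated exceptions: C was recorded 124 days after the deed — beyond 10 days — so no relation-back applies.
D is a condominium assessment lien, so it outranks all other liens regardless of date.
Among the remaining liens, by effective date: C (November 29, 2015), B (June 1, 2016), E (November 26, 2016), A (December 4, 2017).
A already ranks below D; the subordination has no effect.

D, C, B, E, A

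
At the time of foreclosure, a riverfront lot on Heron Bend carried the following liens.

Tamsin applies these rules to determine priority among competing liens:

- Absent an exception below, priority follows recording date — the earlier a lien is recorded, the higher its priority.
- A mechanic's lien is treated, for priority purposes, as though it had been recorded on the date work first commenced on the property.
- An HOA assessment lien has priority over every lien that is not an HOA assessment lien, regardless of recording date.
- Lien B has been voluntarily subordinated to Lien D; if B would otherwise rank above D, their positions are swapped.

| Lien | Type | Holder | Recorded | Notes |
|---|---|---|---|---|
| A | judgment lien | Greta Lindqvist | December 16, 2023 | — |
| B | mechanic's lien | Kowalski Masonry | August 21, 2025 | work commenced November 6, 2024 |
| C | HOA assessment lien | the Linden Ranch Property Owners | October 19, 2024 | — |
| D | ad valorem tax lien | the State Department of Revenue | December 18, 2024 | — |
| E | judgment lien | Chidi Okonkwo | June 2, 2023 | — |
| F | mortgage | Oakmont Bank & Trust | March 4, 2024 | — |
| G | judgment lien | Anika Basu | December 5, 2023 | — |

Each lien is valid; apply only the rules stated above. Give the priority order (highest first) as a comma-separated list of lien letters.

First, effective dates: B relates back to November 6, 2024 (work commenced).
C is an HOA assessment lien and takes priority over every other lien.
Among the remaining liens, by effective date: E (June 2, 2023), G (December 5, 2023), A (December 16, 2023), F (March 4, 2024), B (November 6, 2024), D (December 18, 2024).
Because B would otherwise rank above D, the subordination swaps them.

C, E, G, A, F, D, B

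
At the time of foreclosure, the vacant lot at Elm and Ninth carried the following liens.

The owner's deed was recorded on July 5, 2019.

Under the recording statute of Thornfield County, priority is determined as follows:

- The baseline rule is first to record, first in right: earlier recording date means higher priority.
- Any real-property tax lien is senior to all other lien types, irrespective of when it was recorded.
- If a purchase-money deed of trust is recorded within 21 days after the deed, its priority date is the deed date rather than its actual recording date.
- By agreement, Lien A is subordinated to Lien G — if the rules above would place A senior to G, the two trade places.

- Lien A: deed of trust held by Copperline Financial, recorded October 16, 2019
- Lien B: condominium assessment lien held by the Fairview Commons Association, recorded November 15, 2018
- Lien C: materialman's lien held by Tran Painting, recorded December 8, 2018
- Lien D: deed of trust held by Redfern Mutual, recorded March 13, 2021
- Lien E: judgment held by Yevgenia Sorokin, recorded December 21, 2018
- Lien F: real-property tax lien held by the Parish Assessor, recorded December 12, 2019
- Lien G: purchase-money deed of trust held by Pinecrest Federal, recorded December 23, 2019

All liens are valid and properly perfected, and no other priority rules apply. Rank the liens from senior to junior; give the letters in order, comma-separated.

First, effective dates: G was recorded 171 days after the deed — beyond 21 days — so no relation-back applies.
As a real-property tax lien, F is senior to every other lien.
The other liens, earliest effective date first: B (November 15, 2018), C (December 8, 2018), E (December 21, 2018), A (October 16, 2019), G (December 23, 2019), D (March 13, 2021).
Because A would otherwise rank above G, the subordination swaps them.

F, B, C, E, G, A, D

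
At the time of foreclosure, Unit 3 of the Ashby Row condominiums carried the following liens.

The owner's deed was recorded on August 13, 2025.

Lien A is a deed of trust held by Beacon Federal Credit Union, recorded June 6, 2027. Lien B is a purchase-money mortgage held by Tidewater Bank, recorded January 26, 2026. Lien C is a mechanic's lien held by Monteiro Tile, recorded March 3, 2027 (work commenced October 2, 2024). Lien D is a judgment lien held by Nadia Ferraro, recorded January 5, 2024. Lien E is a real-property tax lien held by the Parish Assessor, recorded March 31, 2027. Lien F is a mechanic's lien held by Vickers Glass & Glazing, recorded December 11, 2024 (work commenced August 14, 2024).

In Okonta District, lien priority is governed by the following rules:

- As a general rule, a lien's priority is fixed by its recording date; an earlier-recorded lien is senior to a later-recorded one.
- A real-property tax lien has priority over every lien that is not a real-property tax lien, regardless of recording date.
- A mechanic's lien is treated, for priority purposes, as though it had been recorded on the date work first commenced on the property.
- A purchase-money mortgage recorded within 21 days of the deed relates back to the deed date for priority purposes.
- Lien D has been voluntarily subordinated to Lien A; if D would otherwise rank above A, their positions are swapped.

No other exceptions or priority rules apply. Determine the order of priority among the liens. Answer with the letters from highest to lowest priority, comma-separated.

First, effective dates: B was recorded 166 days after the deed, outside the 21-day window, so it keeps its recording date; C's effective date is October 2, 2024, when work began; F's effective date is August 14, 2024, when work began.
As a real-property tax lien, E is senior to every other lien.
Ordering the rest by effective date: D (January 5, 2024), F (August 14, 2024), C (October 2, 2024), B (January 26, 2026), A (June 6, 2027).
D is senior to A before the subordination, so the two trade places.

E, A, F, C, B, D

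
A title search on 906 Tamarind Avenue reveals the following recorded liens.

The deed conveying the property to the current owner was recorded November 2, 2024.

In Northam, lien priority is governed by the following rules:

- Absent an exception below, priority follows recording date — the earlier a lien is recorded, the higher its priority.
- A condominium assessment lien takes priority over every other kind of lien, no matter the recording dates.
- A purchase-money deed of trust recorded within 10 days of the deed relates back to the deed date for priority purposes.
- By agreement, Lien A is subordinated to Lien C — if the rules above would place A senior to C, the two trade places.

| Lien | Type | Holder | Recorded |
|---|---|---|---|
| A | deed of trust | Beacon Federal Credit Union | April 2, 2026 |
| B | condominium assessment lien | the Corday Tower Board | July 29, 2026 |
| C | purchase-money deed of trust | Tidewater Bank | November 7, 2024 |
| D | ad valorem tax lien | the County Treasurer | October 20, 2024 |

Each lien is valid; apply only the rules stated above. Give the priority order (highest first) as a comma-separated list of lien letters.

B, D, C, A

First, effective dates: C's effective date is the deed date, November 2, 2024.
B is a condominium assessment lien, so it outranks all other liens regardless of date.
The other liens, earliest effective date first: D (October 20, 2024), C (November 2, 2024), A (April 2, 2026).
A is already junior to C, so the subordination agreement changes nothing.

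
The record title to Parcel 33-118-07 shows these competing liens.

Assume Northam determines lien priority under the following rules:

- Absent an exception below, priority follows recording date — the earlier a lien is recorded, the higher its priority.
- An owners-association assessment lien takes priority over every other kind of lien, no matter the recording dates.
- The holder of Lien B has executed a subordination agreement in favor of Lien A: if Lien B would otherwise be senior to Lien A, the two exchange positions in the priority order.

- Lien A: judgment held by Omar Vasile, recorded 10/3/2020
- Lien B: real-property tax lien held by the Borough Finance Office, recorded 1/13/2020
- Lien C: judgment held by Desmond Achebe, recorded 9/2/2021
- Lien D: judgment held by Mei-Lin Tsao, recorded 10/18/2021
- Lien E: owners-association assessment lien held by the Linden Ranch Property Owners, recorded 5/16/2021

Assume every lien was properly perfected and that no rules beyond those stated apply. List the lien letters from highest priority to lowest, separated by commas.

E, A, B, C, D

E is an owners-association assessment lien and takes priority over every other lien.
Among the remaining liens, by effective date: B (1/13/2020), A (10/3/2020), C (9/2/2021), D (10/18/2021).
The subordination applies — B was senior to A — so B and A swap.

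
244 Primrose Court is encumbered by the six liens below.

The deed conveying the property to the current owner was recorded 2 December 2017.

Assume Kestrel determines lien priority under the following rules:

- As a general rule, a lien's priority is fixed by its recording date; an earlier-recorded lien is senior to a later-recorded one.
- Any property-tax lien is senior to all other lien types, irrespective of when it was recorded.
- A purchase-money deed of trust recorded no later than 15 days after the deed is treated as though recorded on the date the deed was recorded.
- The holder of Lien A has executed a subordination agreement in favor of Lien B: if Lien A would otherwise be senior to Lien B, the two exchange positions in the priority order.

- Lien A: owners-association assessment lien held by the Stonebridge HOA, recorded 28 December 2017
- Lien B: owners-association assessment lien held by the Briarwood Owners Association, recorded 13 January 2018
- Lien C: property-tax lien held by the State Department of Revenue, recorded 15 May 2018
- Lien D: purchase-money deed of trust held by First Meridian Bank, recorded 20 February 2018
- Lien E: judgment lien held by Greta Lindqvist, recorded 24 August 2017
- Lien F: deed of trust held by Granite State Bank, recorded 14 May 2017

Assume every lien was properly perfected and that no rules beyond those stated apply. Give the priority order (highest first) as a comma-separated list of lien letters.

C, F, E, B, A, D

First, effective dates: D was recorded 80 days after the deed, outside the 15-day window, so it keeps its recording date.
As a property-tax lien, C is senior to every other lien.
Remaining liens by effective date: F (14 May 2017), E (24 August 2017), A (28 December 2017), B (13 January 2018), D (20 February 2018).
Because A would otherwise rank above B, the subordination swaps them.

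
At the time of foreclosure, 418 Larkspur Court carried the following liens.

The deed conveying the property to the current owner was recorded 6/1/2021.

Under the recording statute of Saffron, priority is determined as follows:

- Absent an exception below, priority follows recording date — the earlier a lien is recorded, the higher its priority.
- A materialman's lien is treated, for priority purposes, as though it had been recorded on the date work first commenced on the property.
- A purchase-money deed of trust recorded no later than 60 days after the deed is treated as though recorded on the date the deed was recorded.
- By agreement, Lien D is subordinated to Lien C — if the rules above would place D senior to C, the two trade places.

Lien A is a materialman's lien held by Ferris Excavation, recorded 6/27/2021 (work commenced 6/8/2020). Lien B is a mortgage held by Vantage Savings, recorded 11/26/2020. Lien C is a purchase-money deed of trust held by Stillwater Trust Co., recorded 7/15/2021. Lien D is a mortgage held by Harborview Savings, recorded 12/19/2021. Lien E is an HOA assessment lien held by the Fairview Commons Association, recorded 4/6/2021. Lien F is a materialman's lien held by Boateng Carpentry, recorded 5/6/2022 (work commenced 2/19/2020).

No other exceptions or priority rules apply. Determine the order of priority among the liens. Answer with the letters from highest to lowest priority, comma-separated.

F, A, B, E, C, D

First, effective dates: A is treated as recorded 6/8/2020, the work-commencement date; C relates back to the deed date 6/1/2021; F's effective date is 2/19/2020, when work began.
Ordering by effective date: F (2/19/2020), A (6/8/2020), B (11/26/2020), E (4/6/2021), C (6/1/2021), D (12/19/2021).
D already ranks below C; the subordination has no effect.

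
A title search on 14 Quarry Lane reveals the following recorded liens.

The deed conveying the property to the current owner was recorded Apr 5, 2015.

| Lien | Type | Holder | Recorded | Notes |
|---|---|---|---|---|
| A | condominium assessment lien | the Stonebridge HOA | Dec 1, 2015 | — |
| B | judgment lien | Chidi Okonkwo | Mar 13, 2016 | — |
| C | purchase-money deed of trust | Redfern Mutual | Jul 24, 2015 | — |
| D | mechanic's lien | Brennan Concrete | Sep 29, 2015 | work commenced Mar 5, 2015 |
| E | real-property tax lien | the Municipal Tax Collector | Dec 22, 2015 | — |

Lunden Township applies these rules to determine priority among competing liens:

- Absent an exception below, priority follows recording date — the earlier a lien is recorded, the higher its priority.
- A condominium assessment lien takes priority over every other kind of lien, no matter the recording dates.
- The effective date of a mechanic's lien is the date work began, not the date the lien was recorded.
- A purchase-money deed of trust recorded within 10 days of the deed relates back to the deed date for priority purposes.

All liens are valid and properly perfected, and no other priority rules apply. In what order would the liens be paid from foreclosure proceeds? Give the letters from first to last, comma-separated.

Effective dates: C was recorded 110 days after the deed, outside the 10-day window, so it keeps its recording date; D is treated as recorded Mar 5, 2015, the work-commencement date.
As a condominium assessment lien, A is senior to every other lien.
Ordering the rest by effective date: D (Mar 5, 2015), C (Jul 24, 2015), E (Dec 22, 2015), B (Mar 13, 2016).

A, D, C, E, B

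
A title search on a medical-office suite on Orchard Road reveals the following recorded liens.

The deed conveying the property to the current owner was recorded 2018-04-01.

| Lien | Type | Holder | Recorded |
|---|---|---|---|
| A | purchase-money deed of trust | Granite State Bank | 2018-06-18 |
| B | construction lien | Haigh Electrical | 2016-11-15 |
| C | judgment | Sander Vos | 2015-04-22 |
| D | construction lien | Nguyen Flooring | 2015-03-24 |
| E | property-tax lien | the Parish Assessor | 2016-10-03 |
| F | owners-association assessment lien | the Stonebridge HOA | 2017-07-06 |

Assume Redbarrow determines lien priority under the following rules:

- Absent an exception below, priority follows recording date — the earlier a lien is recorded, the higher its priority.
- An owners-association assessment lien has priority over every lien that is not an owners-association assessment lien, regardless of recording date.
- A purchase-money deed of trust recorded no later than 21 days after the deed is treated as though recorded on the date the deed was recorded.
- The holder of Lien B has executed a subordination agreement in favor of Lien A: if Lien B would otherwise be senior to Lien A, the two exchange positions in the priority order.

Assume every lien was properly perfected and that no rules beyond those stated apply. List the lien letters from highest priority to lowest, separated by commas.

F, D, C, E, A, B

Adjusting effective dates: A was recorded 78 days after the deed, outside the 21-day window, so it keeps its recording date.
As an owners-association assessment lien, F is senior to every other lien.
The other liens, earliest effective date first: D (2015-03-24), C (2015-04-22), E (2016-10-03), B (2016-11-15), A (2018-06-18).
B would otherwise be senior to A, so under the subordination agreement B and A exchange positions.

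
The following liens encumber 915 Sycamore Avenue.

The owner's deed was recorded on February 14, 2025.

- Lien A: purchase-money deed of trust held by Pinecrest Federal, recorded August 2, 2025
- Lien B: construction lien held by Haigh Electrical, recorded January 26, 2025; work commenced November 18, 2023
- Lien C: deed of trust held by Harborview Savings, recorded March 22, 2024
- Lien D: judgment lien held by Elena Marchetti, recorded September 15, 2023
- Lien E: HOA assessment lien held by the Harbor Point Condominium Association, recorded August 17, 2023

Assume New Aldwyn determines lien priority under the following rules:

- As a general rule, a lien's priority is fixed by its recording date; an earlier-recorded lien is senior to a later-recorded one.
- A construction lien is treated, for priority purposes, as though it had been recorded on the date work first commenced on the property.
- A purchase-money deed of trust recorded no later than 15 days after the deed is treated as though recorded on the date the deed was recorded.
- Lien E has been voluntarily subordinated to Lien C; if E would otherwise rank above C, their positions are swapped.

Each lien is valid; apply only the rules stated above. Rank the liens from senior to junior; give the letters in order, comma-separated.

C, D, B, E, A

First, effective dates: A was recorded 169 days after the deed, outside the 15-day window, so it keeps its recording date; B's effective date is November 18, 2023, when work began.
By effective date, earliest first: E (August 17, 2023), D (September 15, 2023), B (November 18, 2023), C (March 22, 2024), A (August 2, 2025).
Because E would otherwise rank above C, the subordination swaps them.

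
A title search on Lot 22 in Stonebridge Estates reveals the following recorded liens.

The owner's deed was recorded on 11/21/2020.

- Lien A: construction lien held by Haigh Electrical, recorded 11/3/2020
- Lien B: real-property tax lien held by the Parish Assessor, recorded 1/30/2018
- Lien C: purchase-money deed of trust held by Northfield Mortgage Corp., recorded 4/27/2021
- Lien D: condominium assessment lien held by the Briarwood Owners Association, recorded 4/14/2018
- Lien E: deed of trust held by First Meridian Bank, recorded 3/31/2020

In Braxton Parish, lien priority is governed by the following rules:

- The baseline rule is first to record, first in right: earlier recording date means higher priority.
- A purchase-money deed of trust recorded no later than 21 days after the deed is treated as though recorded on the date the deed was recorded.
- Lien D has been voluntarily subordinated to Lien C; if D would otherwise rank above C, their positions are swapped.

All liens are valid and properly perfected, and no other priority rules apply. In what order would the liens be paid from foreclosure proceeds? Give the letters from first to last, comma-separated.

Effective dates: C was recorded 157 days after the deed — beyond 21 days — so no relation-back applies.
Sorted by effective date: B (1/30/2018), D (4/14/2018), E (3/31/2020), A (11/3/2020), C (4/27/2021).
Because D would otherwise rank above C, the subordination swaps them.

B, C, E, A, D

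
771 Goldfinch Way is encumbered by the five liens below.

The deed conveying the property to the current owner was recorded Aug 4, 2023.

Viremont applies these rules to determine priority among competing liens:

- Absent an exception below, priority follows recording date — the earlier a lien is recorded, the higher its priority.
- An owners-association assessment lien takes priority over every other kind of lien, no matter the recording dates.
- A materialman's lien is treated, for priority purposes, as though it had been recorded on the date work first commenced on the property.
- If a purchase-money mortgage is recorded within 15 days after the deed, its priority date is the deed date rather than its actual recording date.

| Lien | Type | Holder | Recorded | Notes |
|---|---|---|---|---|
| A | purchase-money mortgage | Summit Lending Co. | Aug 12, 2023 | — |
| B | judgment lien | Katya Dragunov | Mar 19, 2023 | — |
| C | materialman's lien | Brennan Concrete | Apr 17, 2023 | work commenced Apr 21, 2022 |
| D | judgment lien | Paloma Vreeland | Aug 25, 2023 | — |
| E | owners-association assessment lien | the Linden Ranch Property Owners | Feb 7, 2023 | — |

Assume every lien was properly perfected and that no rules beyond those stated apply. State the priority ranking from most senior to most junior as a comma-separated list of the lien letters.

First, effective dates: A's effective date is the deed date, Aug 4, 2023; C's effective date is Apr 21, 2022, when work began.
E is an owners-association assessment lien and takes priority over every other lien.
The other liens, earliest effective date first: C (Apr 21, 2022), B (Mar 19, 2023), A (Aug 4, 2023), D (Aug 25, 2023).

E, C, B, A, D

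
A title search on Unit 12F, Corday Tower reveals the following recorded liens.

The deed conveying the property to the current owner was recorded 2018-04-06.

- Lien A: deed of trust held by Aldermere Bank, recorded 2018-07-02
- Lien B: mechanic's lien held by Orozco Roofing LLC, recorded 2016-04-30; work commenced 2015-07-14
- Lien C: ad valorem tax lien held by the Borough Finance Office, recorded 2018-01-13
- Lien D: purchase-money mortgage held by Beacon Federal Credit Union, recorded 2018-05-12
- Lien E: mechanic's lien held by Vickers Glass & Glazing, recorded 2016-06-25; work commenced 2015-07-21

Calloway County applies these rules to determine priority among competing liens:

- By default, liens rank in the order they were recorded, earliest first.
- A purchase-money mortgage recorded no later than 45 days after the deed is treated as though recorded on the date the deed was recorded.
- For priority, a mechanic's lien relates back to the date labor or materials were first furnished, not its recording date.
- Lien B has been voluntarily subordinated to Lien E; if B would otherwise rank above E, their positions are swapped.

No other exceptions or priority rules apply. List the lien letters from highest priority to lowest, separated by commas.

First, effective dates: B relates back to 2015-07-14 (work commenced); D relates back to the deed date 2018-04-06; E's effective date is 2015-07-21, when work began.
By effective date, earliest first: B (2015-07-14), E (2015-07-21), C (2018-01-13), D (2018-04-06), A (2018-07-02).
Because B would otherwise rank above E, the subordination swaps them.

E, B, C, D, A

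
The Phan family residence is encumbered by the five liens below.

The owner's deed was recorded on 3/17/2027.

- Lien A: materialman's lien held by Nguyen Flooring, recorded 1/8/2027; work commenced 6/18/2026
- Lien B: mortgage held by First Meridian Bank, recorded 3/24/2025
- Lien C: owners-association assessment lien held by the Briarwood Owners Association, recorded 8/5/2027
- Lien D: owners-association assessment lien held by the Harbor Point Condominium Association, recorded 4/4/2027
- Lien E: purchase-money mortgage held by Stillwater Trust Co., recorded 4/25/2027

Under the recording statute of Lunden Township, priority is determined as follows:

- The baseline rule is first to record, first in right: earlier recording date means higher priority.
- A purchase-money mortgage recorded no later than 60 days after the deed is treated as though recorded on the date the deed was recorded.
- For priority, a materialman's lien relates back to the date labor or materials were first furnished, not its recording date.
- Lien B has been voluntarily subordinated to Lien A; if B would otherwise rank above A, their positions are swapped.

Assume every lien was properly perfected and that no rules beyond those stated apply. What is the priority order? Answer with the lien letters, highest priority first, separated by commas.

First, effective dates: A's effective date is 6/18/2026, when work began; E was recorded within the 60-day window, so its effective date is the deed date 3/17/2027.
By effective date: B (3/24/2025), A (6/18/2026), E (3/17/2027), D (4/4/2027), C (8/5/2027).
The subordination applies — B was senior to A — so B and A swap.

A, B, E, D, C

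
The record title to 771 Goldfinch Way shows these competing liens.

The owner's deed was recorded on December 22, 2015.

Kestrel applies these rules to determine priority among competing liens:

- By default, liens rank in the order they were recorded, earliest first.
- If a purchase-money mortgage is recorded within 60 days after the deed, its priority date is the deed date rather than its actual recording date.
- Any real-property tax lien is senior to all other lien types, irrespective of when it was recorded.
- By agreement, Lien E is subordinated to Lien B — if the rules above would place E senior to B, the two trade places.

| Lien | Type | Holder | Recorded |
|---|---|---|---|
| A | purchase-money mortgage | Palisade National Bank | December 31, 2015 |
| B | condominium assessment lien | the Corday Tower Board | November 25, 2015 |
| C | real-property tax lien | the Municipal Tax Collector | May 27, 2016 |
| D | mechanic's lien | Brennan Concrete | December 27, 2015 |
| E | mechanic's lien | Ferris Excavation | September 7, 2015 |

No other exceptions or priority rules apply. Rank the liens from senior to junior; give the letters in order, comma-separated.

C, B, E, A, D

Effective dates: A's effective date is the deed date, December 22, 2015.
C is a real-property tax lien and takes priority over every other lien.
Among the remaining liens, by effective date: E (September 7, 2015), B (November 25, 2015), A (December 22, 2015), D (December 27, 2015).
E is senior to B before the subordination, so the two trade places.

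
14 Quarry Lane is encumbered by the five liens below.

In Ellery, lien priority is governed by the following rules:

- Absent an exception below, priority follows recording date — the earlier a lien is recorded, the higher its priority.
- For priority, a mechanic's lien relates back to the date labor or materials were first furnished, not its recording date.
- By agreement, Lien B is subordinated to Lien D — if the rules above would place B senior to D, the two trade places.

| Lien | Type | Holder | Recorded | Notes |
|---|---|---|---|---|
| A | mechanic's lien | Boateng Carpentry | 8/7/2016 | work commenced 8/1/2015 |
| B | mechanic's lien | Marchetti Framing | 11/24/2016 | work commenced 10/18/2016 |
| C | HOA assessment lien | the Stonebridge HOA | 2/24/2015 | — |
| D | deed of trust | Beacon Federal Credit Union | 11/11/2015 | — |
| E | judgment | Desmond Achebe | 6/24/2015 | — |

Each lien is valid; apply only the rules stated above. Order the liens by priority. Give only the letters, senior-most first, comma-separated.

First, effective dates: A is treated as recorded 8/1/2015, the work-commencement date; B is treated as recorded 10/18/2016, the work-commencement date.
Sorted by effective date: C (2/24/2015), E (6/24/2015), A (8/1/2015), D (11/11/2015), B (10/18/2016).
B already ranks below D; the subordination has no effect.

C, E, A, D, B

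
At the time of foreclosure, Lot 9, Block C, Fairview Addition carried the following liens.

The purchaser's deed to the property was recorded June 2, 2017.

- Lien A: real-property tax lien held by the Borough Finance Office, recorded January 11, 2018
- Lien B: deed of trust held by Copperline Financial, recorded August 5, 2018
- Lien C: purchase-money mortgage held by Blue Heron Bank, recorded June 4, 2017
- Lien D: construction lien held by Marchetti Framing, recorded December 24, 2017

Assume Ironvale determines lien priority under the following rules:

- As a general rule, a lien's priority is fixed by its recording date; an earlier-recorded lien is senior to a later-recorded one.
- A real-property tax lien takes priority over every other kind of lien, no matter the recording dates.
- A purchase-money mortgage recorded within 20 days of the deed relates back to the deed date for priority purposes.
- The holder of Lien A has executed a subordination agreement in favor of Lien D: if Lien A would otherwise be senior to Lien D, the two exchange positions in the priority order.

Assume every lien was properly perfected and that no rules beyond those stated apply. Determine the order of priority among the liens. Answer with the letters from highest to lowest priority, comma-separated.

First, effective dates: C was recorded within the 20-day window, so its effective date is the deed date June 2, 2017.
A is a real-property tax lien and takes priority over every other lien.
Ordering the rest by effective date: C (June 2, 2017), D (December 24, 2017), B (August 5, 2018).
The subordination applies — A was senior to D — so A and D swap.

D, C, A, B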